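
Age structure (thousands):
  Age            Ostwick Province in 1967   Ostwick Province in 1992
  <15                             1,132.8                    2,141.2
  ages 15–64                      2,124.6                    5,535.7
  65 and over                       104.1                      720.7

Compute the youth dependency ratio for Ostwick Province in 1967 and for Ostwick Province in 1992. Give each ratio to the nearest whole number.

Ostwick Province in 1967: 53
Ostwick Province in 1992: 39

Ostwick Province in 1967: 1,132.8 / 2,124.6 × 100 = 53
Ostwick Province in 1992: 2,141.2 / 5,535.7 × 100 = 39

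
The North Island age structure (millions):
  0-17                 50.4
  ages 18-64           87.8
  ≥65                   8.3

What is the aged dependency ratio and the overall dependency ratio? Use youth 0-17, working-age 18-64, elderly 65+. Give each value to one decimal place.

Old-age dependency ratio = 8.3 / 87.8 × 100 = 9.5
Total dependency ratio = (50.4 + 8.3) / 87.8 × 100 = 58.7 / 87.8 × 100 = 66.9

Old-age dependency ratio: 9.5
Total dependency ratio: 66.9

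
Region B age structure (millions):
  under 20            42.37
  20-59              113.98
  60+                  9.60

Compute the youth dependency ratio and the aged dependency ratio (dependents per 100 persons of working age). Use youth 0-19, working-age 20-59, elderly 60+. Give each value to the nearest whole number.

Youth dependency ratio = 42.37 / 113.98 × 100 = 37
Old-age dependency ratio = 9.60 / 113.98 × 100 = 8

Youth dependency ratio: 37
Old-age dependency ratio: 8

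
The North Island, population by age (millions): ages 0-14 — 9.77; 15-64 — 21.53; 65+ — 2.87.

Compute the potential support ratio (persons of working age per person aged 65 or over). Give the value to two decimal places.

Potential support ratio: 7.50

Potential support ratio = 21.53 / 2.87 = 7.50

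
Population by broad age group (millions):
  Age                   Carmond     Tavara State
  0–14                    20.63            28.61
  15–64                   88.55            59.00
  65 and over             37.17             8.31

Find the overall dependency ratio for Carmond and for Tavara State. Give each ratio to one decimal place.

Carmond: 65.3
Tavara State: 62.6

Carmond: (20.63 + 37.17) / 88.55 × 100 = 57.80 / 88.55 × 100 = 65.3
Tavara State: (28.61 + 8.31) / 59.00 × 100 = 36.92 / 59.00 × 100 = 62.6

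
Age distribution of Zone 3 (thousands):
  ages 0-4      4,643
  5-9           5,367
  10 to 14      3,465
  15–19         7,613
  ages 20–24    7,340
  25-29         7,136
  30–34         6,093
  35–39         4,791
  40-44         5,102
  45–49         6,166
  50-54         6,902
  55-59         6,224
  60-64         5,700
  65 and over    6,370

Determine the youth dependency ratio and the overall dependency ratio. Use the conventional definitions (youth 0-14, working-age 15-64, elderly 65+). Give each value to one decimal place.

0–14: 4,643 + 5,367 + 3,465 = 13,475
15–64: 7,613 + 7,340 + 7,136 + 6,093 + 4,791 + 5,102 + 6,166 + 6,902 + 6,224 + 5,700 = 63,067
65+: 6,370
Youth dependency ratio = 13,475 / 63,067 × 100 = 21.4
Total dependency ratio = (13,475 + 6,370) / 63,067 × 100 = 19,845 / 63,067 × 100 = 31.5

Youth dependency ratio: 21.4
Total dependency ratio: 31.5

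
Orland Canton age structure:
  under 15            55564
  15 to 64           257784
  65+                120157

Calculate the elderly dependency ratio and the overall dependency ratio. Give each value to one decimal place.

Old-age dependency ratio: 46.6
Total dependency ratio: 68.2

Old-age dependency ratio = 120157 / 257784 × 100 = 46.6
Total dependency ratio = (55564 + 120157) / 257784 × 100 = 175721 / 257784 × 100 = 68.2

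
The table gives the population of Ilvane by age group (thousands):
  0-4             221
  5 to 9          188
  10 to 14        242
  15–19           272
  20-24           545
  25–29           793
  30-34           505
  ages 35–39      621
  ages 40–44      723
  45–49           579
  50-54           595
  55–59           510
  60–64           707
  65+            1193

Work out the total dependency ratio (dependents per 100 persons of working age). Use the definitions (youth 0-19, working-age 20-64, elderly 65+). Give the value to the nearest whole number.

Total dependency ratio: 38

0–19: 221 + 188 + 242 + 272 = 923
20–64: 545 + 793 + 505 + 621 + 723 + 579 + 595 + 510 + 707 = 5578
65+: 1193
Total dependency ratio = (923 + 1193) / 5578 × 100 = 2116 / 5578 × 100 = 38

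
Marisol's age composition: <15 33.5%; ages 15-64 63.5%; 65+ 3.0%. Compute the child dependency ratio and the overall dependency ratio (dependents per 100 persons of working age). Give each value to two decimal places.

Youth dependency ratio = 33.5 / 63.5 × 100 = 52.76
Total dependency ratio = (33.5 + 3.0) / 63.5 × 100 = 36.5 / 63.5 × 100 = 57.48

Youth dependency ratio: 52.76
Total dependency ratio: 57.48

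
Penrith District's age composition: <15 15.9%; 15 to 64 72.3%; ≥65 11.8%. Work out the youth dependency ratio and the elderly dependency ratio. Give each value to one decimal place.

Youth dependency ratio = 15.9 / 72.3 × 100 = 22.0
Old-age dependency ratio = 11.8 / 72.3 × 100 = 16.3

Youth dependency ratio: 22.0
Old-age dependency ratio: 16.3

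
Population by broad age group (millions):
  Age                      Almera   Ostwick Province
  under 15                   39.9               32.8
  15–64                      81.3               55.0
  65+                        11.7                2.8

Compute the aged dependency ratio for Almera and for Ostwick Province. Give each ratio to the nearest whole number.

Almera: 11.7 / 81.3 × 100 = 14
Ostwick Province: 2.8 / 55.0 × 100 = 5

Almera: 14
Ostwick Province: 5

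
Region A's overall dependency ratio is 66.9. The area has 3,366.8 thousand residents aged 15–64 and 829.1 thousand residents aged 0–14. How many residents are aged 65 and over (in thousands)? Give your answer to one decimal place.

Total dependency ratio = (youth + elderly) / working-age × 100
66.9 = (829.1 + E) / 3,366.8 × 100
⇒ 1,423.3

Aged 65 and over: 1,423.3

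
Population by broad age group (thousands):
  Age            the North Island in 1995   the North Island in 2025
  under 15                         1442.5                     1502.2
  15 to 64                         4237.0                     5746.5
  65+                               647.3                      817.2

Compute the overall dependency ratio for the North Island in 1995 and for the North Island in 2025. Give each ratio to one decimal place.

the North Island in 1995: (1442.5 + 647.3) / 4237.0 × 100 = 2089.8 / 4237.0 × 100 = 49.3
the North Island in 2025: (1502.2 + 817.2) / 5746.5 × 100 = 2319.4 / 5746.5 × 100 = 40.4

the North Island in 1995: 49.3
the North Island in 2025: 40.4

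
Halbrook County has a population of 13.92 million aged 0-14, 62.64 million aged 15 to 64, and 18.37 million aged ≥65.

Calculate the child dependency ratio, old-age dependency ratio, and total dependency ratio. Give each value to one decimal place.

Youth dependency ratio: 22.2
Old-age dependency ratio: 29.3
Total dependency ratio: 51.5

Youth dependency ratio = 13.92 / 62.64 × 100 = 22.2
Old-age dependency ratio = 18.37 / 62.64 × 100 = 29.3
Total dependency ratio = (13.92 + 18.37) / 62.64 × 100 = 32.29 / 62.64 × 100 = 51.5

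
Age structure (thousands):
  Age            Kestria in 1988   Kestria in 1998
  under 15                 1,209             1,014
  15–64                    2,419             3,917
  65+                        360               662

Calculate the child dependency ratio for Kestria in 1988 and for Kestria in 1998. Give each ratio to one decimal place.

Kestria in 1988: 50.0
Kestria in 1998: 25.9

Kestria in 1988: 1,209 / 2,419 × 100 = 50.0
Kestria in 1998: 1,014 / 3,917 × 100 = 25.9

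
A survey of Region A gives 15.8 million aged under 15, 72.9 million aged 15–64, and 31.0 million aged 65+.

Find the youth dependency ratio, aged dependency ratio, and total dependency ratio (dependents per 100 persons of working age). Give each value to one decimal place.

Youth dependency ratio = 15.8 / 72.9 × 100 = 21.7
Old-age dependency ratio = 31.0 / 72.9 × 100 = 42.5
Total dependency ratio = (15.8 + 31.0) / 72.9 × 100 = 46.8 / 72.9 × 100 = 64.2

Youth dependency ratio: 21.7
Old-age dependency ratio: 42.5
Total dependency ratio: 64.2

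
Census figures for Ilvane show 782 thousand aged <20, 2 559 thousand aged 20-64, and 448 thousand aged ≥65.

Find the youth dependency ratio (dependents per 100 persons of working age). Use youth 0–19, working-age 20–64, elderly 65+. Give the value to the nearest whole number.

Youth dependency ratio = 782 / 2 559 × 100 = 31

Youth dependency ratio: 31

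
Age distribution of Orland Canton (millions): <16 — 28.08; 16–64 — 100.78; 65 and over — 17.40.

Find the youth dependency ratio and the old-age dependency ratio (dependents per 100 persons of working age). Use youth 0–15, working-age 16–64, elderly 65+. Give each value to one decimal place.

Youth dependency ratio: 27.9
Old-age dependency ratio: 17.3

Youth dependency ratio = 28.08 / 100.78 × 100 = 27.9
Old-age dependency ratio = 17.40 / 100.78 × 100 = 17.3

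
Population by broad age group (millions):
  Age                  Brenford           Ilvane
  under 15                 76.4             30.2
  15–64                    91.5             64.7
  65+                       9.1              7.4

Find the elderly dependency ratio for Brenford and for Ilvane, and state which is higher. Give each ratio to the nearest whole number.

Brenford: 9.1 / 91.5 × 100 = 10
Ilvane: 7.4 / 64.7 × 100 = 11

Brenford: 10
Ilvane: 11
Higher: Ilvane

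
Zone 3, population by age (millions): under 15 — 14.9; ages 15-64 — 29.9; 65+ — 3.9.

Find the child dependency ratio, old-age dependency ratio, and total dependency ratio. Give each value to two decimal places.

Youth dependency ratio = 14.9 / 29.9 × 100 = 49.83
Old-age dependency ratio = 3.9 / 29.9 × 100 = 13.04
Total dependency ratio = (14.9 + 3.9) / 29.9 × 100 = 18.8 / 29.9 × 100 = 62.88

Youth dependency ratio: 49.83
Old-age dependency ratio: 13.04
Total dependency ratio: 62.88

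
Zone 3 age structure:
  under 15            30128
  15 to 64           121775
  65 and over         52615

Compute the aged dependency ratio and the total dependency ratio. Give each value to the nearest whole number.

Old-age dependency ratio: 43
Total dependency ratio: 68

Old-age dependency ratio = 52615 / 121775 × 100 = 43
Total dependency ratio = (30128 + 52615) / 121775 × 100 = 82743 / 121775 × 100 = 68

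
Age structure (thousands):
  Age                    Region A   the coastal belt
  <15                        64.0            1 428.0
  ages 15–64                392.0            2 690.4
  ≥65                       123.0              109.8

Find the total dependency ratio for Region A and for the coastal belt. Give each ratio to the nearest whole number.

Region A: 48
the coastal belt: 57

Region A: (64.0 + 123.0) / 392.0 × 100 = 187.0 / 392.0 × 100 = 48
the coastal belt: (1 428.0 + 109.8) / 2 690.4 × 100 = 1 537.8 / 2 690.4 × 100 = 57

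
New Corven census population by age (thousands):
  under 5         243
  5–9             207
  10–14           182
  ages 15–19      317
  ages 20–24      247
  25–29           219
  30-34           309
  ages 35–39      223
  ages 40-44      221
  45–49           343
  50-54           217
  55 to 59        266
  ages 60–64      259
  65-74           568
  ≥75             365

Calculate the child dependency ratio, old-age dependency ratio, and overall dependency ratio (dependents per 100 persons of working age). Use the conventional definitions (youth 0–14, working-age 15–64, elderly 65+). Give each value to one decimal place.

0–14: 243 + 207 + 182 = 632
15–64: 317 + 247 + 219 + 309 + 223 + 221 + 343 + 217 + 266 + 259 = 2 621
65+: 568 + 365 = 933
Youth dependency ratio = 632 / 2 621 × 100 = 24.1
Old-age dependency ratio = 933 / 2 621 × 100 = 35.6
Total dependency ratio = (632 + 933) / 2 621 × 100 = 1 565 / 2 621 × 100 = 59.7

Youth dependency ratio: 24.1
Old-age dependency ratio: 35.6
Total dependency ratio: 59.7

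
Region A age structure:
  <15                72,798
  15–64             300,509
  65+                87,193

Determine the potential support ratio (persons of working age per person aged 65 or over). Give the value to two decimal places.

Potential support ratio = 300,509 / 87,193 = 3.45

Potential support ratio: 3.45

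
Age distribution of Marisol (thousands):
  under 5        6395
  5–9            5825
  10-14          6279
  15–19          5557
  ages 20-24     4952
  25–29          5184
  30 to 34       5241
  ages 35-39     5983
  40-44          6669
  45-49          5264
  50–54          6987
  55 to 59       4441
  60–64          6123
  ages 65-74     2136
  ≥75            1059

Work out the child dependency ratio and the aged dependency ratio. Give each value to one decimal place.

0–14: 6395 + 5825 + 6279 = 18499
15–64: 5557 + 4952 + 5184 + 5241 + 5983 + 6669 + 5264 + 6987 + 4441 + 6123 = 56401
65+: 2136 + 1059 = 3195
Youth dependency ratio = 18499 / 56401 × 100 = 32.8
Old-age dependency ratio = 3195 / 56401 × 100 = 5.7

Youth dependency ratio: 32.8
Old-age dependency ratio: 5.7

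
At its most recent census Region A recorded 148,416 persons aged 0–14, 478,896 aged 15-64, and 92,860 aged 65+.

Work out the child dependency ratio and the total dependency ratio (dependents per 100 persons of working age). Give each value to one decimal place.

Youth dependency ratio = 148,416 / 478,896 × 100 = 31.0
Total dependency ratio = (148,416 + 92,860) / 478,896 × 100 = 241,276 / 478,896 × 100 = 50.4

Youth dependency ratio: 31.0
Total dependency ratio: 50.4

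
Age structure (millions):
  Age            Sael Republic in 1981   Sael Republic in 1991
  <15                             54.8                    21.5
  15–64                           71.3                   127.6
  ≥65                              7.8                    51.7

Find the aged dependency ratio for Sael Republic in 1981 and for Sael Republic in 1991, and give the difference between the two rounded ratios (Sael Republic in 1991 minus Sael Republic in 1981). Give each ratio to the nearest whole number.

Sael Republic in 1981: 7.8 / 71.3 × 100 = 11
Sael Republic in 1991: 51.7 / 127.6 × 100 = 41

Sael Republic in 1981: 11
Sael Republic in 1991: 41
Difference: +30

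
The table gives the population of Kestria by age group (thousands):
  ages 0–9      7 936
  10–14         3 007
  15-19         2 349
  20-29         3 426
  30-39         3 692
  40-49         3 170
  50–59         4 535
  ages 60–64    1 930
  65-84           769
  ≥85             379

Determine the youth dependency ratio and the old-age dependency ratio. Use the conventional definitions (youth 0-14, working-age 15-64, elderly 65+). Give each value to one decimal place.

0–14: 7 936 + 3 007 = 10 943
15–64: 2 349 + 3 426 + 3 692 + 3 170 + 4 535 + 1 930 = 19 102
65+: 769 + 379 = 1 148
Youth dependency ratio = 10 943 / 19 102 × 100 = 57.3
Old-age dependency ratio = 1 148 / 19 102 × 100 = 6.0

Youth dependency ratio: 57.3
Old-age dependency ratio: 6.0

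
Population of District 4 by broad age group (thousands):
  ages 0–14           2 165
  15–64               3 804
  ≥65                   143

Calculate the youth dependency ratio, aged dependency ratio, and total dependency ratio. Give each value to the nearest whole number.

Youth dependency ratio: 57
Old-age dependency ratio: 4
Total dependency ratio: 61

Youth dependency ratio = 2 165 / 3 804 × 100 = 57
Old-age dependency ratio = 143 / 3 804 × 100 = 4
Total dependency ratio = (2 165 + 143) / 3 804 × 100 = 2 308 / 3 804 × 100 = 61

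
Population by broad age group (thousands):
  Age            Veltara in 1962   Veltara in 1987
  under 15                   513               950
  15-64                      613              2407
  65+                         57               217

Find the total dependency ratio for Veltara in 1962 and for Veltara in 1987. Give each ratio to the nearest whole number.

Veltara in 1962: (513 + 57) / 613 × 100 = 570 / 613 × 100 = 93
Veltara in 1987: (950 + 217) / 2407 × 100 = 1167 / 2407 × 100 = 48

Veltara in 1962: 93
Veltara in 1987: 48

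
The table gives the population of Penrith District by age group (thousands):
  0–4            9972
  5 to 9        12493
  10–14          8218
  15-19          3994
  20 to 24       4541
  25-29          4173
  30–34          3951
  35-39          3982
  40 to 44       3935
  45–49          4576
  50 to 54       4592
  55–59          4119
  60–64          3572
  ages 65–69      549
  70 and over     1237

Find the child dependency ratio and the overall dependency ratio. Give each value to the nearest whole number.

Youth dependency ratio: 74
Total dependency ratio: 78

0–14: 9972 + 12493 + 8218 = 30683
15–64: 3994 + 4541 + 4173 + 3951 + 3982 + 3935 + 4576 + 4592 + 4119 + 3572 = 41435
65+: 549 + 1237 = 1786
Youth dependency ratio = 30683 / 41435 × 100 = 74
Total dependency ratio = (30683 + 1786) / 41435 × 100 = 32469 / 41435 × 100 = 78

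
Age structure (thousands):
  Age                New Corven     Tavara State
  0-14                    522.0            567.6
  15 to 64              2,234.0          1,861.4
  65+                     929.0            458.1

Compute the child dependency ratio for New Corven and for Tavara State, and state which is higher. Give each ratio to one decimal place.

New Corven: 522.0 / 2,234.0 × 100 = 23.4
Tavara State: 567.6 / 1,861.4 × 100 = 30.5

New Corven: 23.4
Tavara State: 30.5
Higher: Tavara State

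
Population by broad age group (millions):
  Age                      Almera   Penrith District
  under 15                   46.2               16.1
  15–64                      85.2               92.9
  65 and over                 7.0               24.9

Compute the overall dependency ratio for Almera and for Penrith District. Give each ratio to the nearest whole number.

Almera: 62
Penrith District: 44

Almera: (46.2 + 7.0) / 85.2 × 100 = 53.2 / 85.2 × 100 = 62
Penrith District: (16.1 + 24.9) / 92.9 × 100 = 41.0 / 92.9 × 100 = 44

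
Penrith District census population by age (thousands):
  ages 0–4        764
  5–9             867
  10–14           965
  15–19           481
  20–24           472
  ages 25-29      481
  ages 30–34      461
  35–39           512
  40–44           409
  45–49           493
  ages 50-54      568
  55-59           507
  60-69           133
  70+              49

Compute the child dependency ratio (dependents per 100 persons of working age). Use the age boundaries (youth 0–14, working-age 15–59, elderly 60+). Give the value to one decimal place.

0–14: 764 + 867 + 965 = 2,596
15–59: 481 + 472 + 481 + 461 + 512 + 409 + 493 + 568 + 507 = 4,384
60+: 133 + 49 = 182
Youth dependency ratio = 2,596 / 4,384 × 100 = 59.2

Youth dependency ratio: 59.2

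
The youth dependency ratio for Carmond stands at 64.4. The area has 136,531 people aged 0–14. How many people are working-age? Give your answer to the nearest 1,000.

Working-age: 212,000

Youth dependency ratio = youth / working-age × 100
64.4 = 136,531 / W × 100
⇒ 212,000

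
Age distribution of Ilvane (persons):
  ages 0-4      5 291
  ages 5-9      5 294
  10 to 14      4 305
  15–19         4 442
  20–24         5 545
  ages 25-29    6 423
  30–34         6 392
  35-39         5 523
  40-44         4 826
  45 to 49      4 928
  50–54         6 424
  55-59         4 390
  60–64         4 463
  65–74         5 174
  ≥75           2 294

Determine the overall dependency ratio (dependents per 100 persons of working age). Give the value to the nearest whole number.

Total dependency ratio: 42

0–14: 5 291 + 5 294 + 4 305 = 14 890
15–64: 4 442 + 5 545 + 6 423 + 6 392 + 5 523 + 4 826 + 4 928 + 6 424 + 4 390 + 4 463 = 53 356
65+: 5 174 + 2 294 = 7 468
Total dependency ratio = (14 890 + 7 468) / 53 356 × 100 = 22 358 / 53 356 × 100 = 42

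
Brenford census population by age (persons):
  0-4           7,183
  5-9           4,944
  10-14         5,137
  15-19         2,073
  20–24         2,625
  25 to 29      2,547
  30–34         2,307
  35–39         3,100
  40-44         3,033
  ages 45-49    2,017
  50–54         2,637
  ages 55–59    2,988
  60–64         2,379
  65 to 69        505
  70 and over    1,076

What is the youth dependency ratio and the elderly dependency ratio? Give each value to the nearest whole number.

0–14: 7,183 + 4,944 + 5,137 = 17,264
15–64: 2,073 + 2,625 + 2,547 + 2,307 + 3,100 + 3,033 + 2,017 + 2,637 + 2,988 + 2,379 = 25,706
65+: 505 + 1,076 = 1,581
Youth dependency ratio = 17,264 / 25,706 × 100 = 67
Old-age dependency ratio = 1,581 / 25,706 × 100 = 6

Youth dependency ratio: 67
Old-age dependency ratio: 6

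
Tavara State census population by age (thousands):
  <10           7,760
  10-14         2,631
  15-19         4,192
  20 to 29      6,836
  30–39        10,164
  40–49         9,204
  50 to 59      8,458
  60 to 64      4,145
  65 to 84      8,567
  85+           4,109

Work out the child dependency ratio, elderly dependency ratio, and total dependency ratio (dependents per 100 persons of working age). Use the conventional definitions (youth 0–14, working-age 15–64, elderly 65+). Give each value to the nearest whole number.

0–14: 7,760 + 2,631 = 10,391
15–64: 4,192 + 6,836 + 10,164 + 9,204 + 8,458 + 4,145 = 42,999
65+: 8,567 + 4,109 = 12,676
Youth dependency ratio = 10,391 / 42,999 × 100 = 24
Old-age dependency ratio = 12,676 / 42,999 × 100 = 29
Total dependency ratio = (10,391 + 12,676) / 42,999 × 100 = 23,067 / 42,999 × 100 = 54

Youth dependency ratio: 24
Old-age dependency ratio: 29
Total dependency ratio: 54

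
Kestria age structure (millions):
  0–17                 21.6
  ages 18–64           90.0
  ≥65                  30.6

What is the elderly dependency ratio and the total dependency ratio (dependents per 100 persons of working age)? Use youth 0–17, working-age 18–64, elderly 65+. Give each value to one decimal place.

Old-age dependency ratio: 34.0
Total dependency ratio: 58.0

Old-age dependency ratio = 30.6 / 90.0 × 100 = 34.0
Total dependency ratio = (21.6 + 30.6) / 90.0 × 100 = 52.2 / 90.0 × 100 = 58.0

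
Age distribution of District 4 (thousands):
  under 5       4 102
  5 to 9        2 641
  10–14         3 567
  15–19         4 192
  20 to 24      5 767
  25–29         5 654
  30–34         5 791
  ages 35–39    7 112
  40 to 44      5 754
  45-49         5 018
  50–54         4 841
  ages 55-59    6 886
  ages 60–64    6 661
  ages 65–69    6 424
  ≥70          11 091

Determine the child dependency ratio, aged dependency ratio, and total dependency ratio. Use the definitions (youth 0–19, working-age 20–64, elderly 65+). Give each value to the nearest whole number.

0–19: 4 102 + 2 641 + 3 567 + 4 192 = 14 502
20–64: 5 767 + 5 654 + 5 791 + 7 112 + 5 754 + 5 018 + 4 841 + 6 886 + 6 661 = 53 484
65+: 6 424 + 11 091 = 17 515
Youth dependency ratio = 14 502 / 53 484 × 100 = 27
Old-age dependency ratio = 17 515 / 53 484 × 100 = 33
Total dependency ratio = (14 502 + 17 515) / 53 484 × 100 = 32 017 / 53 484 × 100 = 60

Youth dependency ratio: 27
Old-age dependency ratio: 33
Total dependency ratio: 60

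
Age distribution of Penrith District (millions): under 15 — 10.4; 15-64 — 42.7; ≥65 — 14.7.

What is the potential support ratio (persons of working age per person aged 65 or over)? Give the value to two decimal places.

Potential support ratio: 2.90

Potential support ratio = 42.7 / 14.7 = 2.90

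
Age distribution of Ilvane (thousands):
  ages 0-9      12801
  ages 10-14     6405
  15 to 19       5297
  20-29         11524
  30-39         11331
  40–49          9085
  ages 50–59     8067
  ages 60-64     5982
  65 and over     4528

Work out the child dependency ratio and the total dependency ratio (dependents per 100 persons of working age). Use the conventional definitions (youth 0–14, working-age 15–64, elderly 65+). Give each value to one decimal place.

0–14: 12801 + 6405 = 19206
15–64: 5297 + 11524 + 11331 + 9085 + 8067 + 5982 = 51286
65+: 4528
Youth dependency ratio = 19206 / 51286 × 100 = 37.4
Total dependency ratio = (19206 + 4528) / 51286 × 100 = 23734 / 51286 × 100 = 46.3

Youth dependency ratio: 37.4
Total dependency ratio: 46.3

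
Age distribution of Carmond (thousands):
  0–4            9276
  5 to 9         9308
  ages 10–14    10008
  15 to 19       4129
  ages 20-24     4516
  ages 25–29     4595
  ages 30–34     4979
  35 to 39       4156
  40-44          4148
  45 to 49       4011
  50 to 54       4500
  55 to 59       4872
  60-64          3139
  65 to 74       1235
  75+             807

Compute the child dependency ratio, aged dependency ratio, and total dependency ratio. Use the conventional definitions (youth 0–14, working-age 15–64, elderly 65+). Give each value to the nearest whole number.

0–14: 9276 + 9308 + 10008 = 28592
15–64: 4129 + 4516 + 4595 + 4979 + 4156 + 4148 + 4011 + 4500 + 4872 + 3139 = 43045
65+: 1235 + 807 = 2042
Youth dependency ratio = 28592 / 43045 × 100 = 66
Old-age dependency ratio = 2042 / 43045 × 100 = 5
Total dependency ratio = (28592 + 2042) / 43045 × 100 = 30634 / 43045 × 100 = 71

Youth dependency ratio: 66
Old-age dependency ratio: 5
Total dependency ratio: 71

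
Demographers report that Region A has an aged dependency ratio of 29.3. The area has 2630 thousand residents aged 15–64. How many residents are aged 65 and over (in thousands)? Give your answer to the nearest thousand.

Old-age dependency ratio = elderly / working-age × 100
29.3 = E / 2630 × 100
⇒ 771

Aged 65 and over: 771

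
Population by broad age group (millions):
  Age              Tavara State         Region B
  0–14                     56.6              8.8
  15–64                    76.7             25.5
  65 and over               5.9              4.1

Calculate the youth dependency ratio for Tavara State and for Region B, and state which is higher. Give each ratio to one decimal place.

Tavara State: 73.8
Region B: 34.5
Higher: Tavara State

Tavara State: 56.6 / 76.7 × 100 = 73.8
Region B: 8.8 / 25.5 × 100 = 34.5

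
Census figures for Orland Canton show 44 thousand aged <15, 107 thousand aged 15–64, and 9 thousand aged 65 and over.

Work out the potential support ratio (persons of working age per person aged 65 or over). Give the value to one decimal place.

Potential support ratio: 11.9

Potential support ratio = 107 / 9 = 11.9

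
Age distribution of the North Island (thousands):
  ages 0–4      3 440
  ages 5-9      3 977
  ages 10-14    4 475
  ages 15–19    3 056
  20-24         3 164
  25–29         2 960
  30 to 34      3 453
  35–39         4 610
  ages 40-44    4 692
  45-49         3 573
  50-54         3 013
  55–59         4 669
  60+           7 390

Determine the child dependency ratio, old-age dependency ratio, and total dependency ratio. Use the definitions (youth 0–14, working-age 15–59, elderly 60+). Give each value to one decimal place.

0–14: 3 440 + 3 977 + 4 475 = 11 892
15–59: 3 056 + 3 164 + 2 960 + 3 453 + 4 610 + 4 692 + 3 573 + 3 013 + 4 669 = 33 190
60+: 7 390
Youth dependency ratio = 11 892 / 33 190 × 100 = 35.8
Old-age dependency ratio = 7 390 / 33 190 × 100 = 22.3
Total dependency ratio = (11 892 + 7 390) / 33 190 × 100 = 19 282 / 33 190 × 100 = 58.1

Youth dependency ratio: 35.8
Old-age dependency ratio: 22.3
Total dependency ratio: 58.1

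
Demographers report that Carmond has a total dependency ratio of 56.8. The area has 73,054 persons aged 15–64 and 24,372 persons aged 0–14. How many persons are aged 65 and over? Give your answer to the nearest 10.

Aged 65 and over: 17,120

Total dependency ratio = (youth + elderly) / working-age × 100
56.8 = (24,372 + E) / 73,054 × 100
⇒ 17,120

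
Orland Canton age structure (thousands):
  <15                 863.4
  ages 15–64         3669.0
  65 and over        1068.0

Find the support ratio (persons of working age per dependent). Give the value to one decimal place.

Support ratio: 1.9

Support ratio = 3669.0 / (863.4 + 1068.0) = 3669.0 / 1931.4 = 1.9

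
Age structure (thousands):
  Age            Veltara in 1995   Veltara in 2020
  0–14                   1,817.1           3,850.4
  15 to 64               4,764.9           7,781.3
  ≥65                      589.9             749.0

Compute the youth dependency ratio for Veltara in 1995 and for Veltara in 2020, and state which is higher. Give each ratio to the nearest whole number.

Veltara in 1995: 38
Veltara in 2020: 49
Higher: Veltara in 2020

Veltara in 1995: 1,817.1 / 4,764.9 × 100 = 38
Veltara in 2020: 3,850.4 / 7,781.3 × 100 = 49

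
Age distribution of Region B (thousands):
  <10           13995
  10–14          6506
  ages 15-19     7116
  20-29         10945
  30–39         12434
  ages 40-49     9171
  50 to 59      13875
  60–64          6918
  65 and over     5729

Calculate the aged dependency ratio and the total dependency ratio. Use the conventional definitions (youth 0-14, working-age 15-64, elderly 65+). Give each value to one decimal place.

Old-age dependency ratio: 9.5
Total dependency ratio: 43.4

0–14: 13995 + 6506 = 20501
15–64: 7116 + 10945 + 12434 + 9171 + 13875 + 6918 = 60459
65+: 5729
Old-age dependency ratio = 5729 / 60459 × 100 = 9.5
Total dependency ratio = (20501 + 5729) / 60459 × 100 = 26230 / 60459 × 100 = 43.4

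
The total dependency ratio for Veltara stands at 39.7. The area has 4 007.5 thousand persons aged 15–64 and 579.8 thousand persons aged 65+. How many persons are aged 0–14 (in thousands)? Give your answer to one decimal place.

Aged 0–14: 1 011.2

Total dependency ratio = (youth + elderly) / working-age × 100
39.7 = (Y + 579.8) / 4 007.5 × 100
⇒ 1 011.2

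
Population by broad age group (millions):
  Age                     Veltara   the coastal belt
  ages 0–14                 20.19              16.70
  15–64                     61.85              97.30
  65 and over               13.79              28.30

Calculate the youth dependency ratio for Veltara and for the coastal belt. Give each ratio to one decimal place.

Veltara: 32.6
the coastal belt: 17.2

Veltara: 20.19 / 61.85 × 100 = 32.6
the coastal belt: 16.70 / 97.30 × 100 = 17.2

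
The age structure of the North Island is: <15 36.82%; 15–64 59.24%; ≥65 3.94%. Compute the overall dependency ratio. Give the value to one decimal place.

Total dependency ratio: 68.8

Total dependency ratio = (36.82 + 3.94) / 59.24 × 100 = 40.76 / 59.24 × 100 = 68.8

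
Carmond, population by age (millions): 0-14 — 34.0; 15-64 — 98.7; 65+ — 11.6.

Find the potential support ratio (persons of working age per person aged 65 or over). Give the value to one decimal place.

Potential support ratio = 98.7 / 11.6 = 8.5

Potential support ratio: 8.5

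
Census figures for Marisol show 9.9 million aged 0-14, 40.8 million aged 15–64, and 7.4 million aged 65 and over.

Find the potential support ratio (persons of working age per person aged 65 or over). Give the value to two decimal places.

Potential support ratio: 5.51

Potential support ratio = 40.8 / 7.4 = 5.51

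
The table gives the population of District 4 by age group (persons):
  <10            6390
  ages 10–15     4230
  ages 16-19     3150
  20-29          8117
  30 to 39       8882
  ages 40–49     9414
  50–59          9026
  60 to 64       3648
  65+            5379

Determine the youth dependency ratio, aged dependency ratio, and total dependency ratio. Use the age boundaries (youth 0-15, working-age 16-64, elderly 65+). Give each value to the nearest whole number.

Youth dependency ratio: 25
Old-age dependency ratio: 13
Total dependency ratio: 38

0–15: 6390 + 4230 = 10620
16–64: 3150 + 8117 + 8882 + 9414 + 9026 + 3648 = 42237
65+: 5379
Youth dependency ratio = 10620 / 42237 × 100 = 25
Old-age dependency ratio = 5379 / 42237 × 100 = 13
Total dependency ratio = (10620 + 5379) / 42237 × 100 = 15999 / 42237 × 100 = 38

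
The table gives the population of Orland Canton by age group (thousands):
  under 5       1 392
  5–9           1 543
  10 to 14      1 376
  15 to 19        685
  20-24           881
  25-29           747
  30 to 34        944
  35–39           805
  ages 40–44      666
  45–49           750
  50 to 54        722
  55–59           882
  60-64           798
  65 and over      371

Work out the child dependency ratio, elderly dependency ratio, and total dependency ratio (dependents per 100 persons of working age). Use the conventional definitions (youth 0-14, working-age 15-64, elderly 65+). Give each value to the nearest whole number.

Youth dependency ratio: 55
Old-age dependency ratio: 5
Total dependency ratio: 59

0–14: 1 392 + 1 543 + 1 376 = 4 311
15–64: 685 + 881 + 747 + 944 + 805 + 666 + 750 + 722 + 882 + 798 = 7 880
65+: 371
Youth dependency ratio = 4 311 / 7 880 × 100 = 55
Old-age dependency ratio = 371 / 7 880 × 100 = 5
Total dependency ratio = (4 311 + 371) / 7 880 × 100 = 4 682 / 7 880 × 100 = 59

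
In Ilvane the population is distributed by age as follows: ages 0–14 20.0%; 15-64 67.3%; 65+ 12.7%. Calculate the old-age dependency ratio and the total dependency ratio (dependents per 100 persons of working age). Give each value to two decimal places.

Old-age dependency ratio: 18.87
Total dependency ratio: 48.59

Old-age dependency ratio = 12.7 / 67.3 × 100 = 18.87
Total dependency ratio = (20.0 + 12.7) / 67.3 × 100 = 32.7 / 67.3 × 100 = 48.59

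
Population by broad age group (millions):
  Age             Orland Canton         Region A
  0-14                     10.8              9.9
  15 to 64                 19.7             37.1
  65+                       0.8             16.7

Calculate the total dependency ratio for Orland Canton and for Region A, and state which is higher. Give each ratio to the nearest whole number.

Orland Canton: (10.8 + 0.8) / 19.7 × 100 = 11.6 / 19.7 × 100 = 59
Region A: (9.9 + 16.7) / 37.1 × 100 = 26.6 / 37.1 × 100 = 72

Orland Canton: 59
Region A: 72
Higher: Region A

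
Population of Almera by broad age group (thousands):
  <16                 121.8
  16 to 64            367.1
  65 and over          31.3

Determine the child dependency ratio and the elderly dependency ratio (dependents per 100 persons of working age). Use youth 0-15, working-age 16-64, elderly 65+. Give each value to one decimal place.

Youth dependency ratio: 33.2
Old-age dependency ratio: 8.5

Youth dependency ratio = 121.8 / 367.1 × 100 = 33.2
Old-age dependency ratio = 31.3 / 367.1 × 100 = 8.5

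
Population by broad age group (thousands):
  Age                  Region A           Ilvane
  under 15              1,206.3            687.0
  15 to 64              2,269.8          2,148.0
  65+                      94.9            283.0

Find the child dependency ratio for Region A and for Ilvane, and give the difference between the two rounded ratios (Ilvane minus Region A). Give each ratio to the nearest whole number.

Region A: 1,206.3 / 2,269.8 × 100 = 53
Ilvane: 687.0 / 2,148.0 × 100 = 32

Region A: 53
Ilvane: 32
Difference: -21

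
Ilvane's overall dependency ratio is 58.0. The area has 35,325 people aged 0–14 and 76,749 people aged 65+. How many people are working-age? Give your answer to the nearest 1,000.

Working-age: 193,000

Total dependency ratio = (youth + elderly) / working-age × 100
58.0 = (35,325 + 76,749) / W × 100
⇒ 193,000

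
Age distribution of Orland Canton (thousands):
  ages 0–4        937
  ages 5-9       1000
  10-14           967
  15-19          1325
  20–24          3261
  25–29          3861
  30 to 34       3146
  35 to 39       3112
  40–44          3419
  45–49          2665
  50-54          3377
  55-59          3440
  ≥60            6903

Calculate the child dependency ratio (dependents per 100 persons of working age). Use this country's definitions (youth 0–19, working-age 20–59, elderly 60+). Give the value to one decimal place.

Youth dependency ratio: 16.1

0–19: 937 + 1000 + 967 + 1325 = 4229
20–59: 3261 + 3861 + 3146 + 3112 + 3419 + 2665 + 3377 + 3440 = 26281
60+: 6903
Youth dependency ratio = 4229 / 26281 × 100 = 16.1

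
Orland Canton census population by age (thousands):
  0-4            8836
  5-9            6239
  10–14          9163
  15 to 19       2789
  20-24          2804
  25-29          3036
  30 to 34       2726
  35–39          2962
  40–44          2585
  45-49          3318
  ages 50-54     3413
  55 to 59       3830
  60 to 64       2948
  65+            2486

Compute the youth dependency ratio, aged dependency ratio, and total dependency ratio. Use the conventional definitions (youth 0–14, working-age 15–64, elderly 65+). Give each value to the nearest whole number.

0–14: 8836 + 6239 + 9163 = 24238
15–64: 2789 + 2804 + 3036 + 2726 + 2962 + 2585 + 3318 + 3413 + 3830 + 2948 = 30411
65+: 2486
Youth dependency ratio = 24238 / 30411 × 100 = 80
Old-age dependency ratio = 2486 / 30411 × 100 = 8
Total dependency ratio = (24238 + 2486) / 30411 × 100 = 26724 / 30411 × 100 = 88

Youth dependency ratio: 80
Old-age dependency ratio: 8
Total dependency ratio: 88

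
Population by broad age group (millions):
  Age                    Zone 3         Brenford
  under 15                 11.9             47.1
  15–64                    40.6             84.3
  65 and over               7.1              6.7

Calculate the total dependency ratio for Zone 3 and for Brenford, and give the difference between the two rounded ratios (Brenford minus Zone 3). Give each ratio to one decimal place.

Zone 3: (11.9 + 7.1) / 40.6 × 100 = 19.0 / 40.6 × 100 = 46.8
Brenford: (47.1 + 6.7) / 84.3 × 100 = 53.8 / 84.3 × 100 = 63.8

Zone 3: 46.8
Brenford: 63.8
Difference: +17.0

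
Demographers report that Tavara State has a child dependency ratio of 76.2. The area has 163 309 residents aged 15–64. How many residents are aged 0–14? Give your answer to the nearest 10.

Youth dependency ratio = youth / working-age × 100
76.2 = Y / 163 309 × 100
⇒ 124 440

Aged 0–14: 124 440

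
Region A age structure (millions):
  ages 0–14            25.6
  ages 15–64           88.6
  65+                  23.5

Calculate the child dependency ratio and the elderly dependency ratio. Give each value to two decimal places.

Youth dependency ratio = 25.6 / 88.6 × 100 = 28.89
Old-age dependency ratio = 23.5 / 88.6 × 100 = 26.52

Youth dependency ratio: 28.89
Old-age dependency ratio: 26.52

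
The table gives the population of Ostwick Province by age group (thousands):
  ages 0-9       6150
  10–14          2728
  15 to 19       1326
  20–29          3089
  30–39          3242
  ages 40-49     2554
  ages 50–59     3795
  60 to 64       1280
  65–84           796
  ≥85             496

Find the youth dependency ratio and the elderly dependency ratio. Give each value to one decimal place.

0–14: 6150 + 2728 = 8878
15–64: 1326 + 3089 + 3242 + 2554 + 3795 + 1280 = 15286
65+: 796 + 496 = 1292
Youth dependency ratio = 8878 / 15286 × 100 = 58.1
Old-age dependency ratio = 1292 / 15286 × 100 = 8.5

Youth dependency ratio: 58.1
Old-age dependency ratio: 8.5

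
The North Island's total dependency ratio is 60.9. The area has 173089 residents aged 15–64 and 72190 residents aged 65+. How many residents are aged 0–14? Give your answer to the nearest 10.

Aged 0–14: 33220

Total dependency ratio = (youth + elderly) / working-age × 100
60.9 = (Y + 72190) / 173089 × 100
⇒ 33220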